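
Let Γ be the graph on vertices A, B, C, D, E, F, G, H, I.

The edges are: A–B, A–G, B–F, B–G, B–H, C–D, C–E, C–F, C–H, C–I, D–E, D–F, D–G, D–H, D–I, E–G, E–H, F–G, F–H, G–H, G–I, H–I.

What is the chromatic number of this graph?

D, E, G, H form a clique, so at least 4 colors are needed.
One proper 4-coloring: A=2, B=3, C=1, D=3, E=4, F=4, G=1, H=2, I=4. Every edge joins two different colors.

4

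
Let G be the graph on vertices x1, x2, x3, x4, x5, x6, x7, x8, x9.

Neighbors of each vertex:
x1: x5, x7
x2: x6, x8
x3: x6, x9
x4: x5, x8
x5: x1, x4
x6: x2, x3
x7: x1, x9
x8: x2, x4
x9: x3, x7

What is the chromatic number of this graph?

3

The cycle x1-x7-x9-x3-x6-x2-x8-x4-x5-x1 has odd length 9, so it cannot be 2-colored; at least 3 colors are needed.
3 colors suffice: color red → {x5, x6, x8, x9}; color blue → {x2, x3, x4, x7}; color green → {x1}. Every edge joins two different colors.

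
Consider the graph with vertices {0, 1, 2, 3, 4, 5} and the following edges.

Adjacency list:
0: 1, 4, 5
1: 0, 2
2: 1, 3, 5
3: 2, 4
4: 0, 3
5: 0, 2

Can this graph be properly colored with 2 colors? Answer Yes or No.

The cycle 2-1-0-4-3-2 has odd length 5, so it cannot be 2-colored; at least 3 colors are needed.
So 2 colors are not enough.

No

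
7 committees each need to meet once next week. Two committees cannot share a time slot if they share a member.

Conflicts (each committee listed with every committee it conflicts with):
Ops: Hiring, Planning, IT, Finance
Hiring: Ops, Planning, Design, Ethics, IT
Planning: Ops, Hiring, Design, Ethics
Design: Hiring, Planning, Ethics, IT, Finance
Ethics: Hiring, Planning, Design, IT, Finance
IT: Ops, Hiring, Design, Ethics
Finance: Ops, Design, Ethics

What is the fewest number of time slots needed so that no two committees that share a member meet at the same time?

4

Hiring, Planning, Design, Ethics are mutually in conflict, so at least 4 time slots are needed.
4 time slots suffice: time slot 1 → {Hiring, Finance}; time slot 2 → {Ops, Ethics}; time slot 3 → {Design}; time slot 4 → {Planning, IT}. Each listed conflict is separated.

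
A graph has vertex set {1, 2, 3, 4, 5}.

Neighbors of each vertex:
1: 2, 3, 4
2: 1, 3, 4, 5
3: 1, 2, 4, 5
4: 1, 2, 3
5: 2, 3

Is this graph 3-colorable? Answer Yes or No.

1, 2, 3, 4 are pairwise adjacent (a clique of size 4), so at least 4 colors are needed.
So 3 colors are not enough.

No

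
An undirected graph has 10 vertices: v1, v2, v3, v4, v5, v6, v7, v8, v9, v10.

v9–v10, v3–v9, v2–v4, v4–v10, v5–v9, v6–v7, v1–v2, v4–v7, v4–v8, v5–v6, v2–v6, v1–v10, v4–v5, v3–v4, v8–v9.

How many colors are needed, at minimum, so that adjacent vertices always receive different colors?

2

v5 and v9 are adjacent, so at least 2 colors are needed.
One proper 2-coloring: v1=red, v2=blue, v3=blue, v4=red, v5=blue, v6=red, v7=blue, v8=blue, v9=red, v10=blue. Each edge has distinct colors on its endpoints.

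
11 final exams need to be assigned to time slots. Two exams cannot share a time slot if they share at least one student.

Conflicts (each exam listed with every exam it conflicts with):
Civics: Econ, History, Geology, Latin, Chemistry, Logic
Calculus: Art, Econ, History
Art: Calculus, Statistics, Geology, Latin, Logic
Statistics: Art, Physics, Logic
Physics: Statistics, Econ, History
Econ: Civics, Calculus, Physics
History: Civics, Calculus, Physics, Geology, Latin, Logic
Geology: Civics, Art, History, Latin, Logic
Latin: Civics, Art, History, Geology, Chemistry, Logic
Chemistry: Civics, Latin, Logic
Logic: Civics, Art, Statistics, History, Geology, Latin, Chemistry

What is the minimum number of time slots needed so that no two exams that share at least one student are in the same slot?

5

Civics, History, Geology, Latin, Logic pairwise conflict, so at least 5 time slots are needed.
Using 5 time slots: Civics=2, Calculus=1, Art=2, Statistics=3, Physics=1, Econ=3, History=3, Geology=5, Latin=4, Chemistry=3, Logic=1. No two conflicting exams share a time slot.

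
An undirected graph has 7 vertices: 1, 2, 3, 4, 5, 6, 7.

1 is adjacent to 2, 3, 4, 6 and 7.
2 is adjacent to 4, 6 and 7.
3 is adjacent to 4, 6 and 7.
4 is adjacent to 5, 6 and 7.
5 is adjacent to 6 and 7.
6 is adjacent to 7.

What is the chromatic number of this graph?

1, 2, 4, 6, 7 form a clique, so at least 5 colors are needed.
One proper 5-coloring: 1=d, 2=e, 3=e, 4=c, 5=d, 6=b, 7=a. Every edge joins two different colors.

5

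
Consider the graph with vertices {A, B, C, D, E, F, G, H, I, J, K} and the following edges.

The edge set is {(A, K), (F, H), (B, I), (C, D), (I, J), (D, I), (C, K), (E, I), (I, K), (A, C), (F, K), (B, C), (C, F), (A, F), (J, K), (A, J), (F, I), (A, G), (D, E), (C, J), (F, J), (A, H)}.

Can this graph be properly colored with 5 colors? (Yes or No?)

The chromatic number is 5. A, C, F, J, K form a clique, so at least 5 colors are needed.
A valid assignment using 5 colors: A=green, B=blue, C=red, D=blue, E=green, F=blue, G=red, H=red, I=red, J=purple, K=yellow.
That is already a proper 5-coloring.

Yes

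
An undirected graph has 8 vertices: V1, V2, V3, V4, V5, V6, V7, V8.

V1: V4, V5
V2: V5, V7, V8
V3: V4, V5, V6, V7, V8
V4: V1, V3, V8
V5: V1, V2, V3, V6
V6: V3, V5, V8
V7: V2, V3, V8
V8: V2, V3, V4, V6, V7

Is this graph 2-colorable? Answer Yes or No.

No

V2, V7, V8 are mutually adjacent, so at least 3 colors are needed.
So 2 colors are not enough.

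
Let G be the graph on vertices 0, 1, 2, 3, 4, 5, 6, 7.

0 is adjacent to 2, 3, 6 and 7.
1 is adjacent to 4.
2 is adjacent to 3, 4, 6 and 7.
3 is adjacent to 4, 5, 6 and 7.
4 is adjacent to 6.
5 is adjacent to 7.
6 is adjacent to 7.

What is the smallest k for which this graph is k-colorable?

5

0, 2, 3, 6, 7 form a clique, so at least 5 colors are needed.
One proper 5-coloring: 0=e, 1=a, 2=d, 3=a, 4=c, 5=b, 6=b, 7=c. No two adjacent vertices share a color.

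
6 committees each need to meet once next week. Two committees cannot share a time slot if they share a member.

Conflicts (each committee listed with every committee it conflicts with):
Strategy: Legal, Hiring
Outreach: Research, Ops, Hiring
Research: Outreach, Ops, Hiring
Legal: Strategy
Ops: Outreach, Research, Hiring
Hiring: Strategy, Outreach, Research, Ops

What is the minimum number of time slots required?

4

Outreach, Research, Ops, Hiring are mutually in conflict, so at least 4 time slots are needed.
A valid assignment using 4 time slots: Strategy=2, Outreach=4, Research=3, Legal=1, Ops=2, Hiring=1. Every pair that conflicts lands in different time slots.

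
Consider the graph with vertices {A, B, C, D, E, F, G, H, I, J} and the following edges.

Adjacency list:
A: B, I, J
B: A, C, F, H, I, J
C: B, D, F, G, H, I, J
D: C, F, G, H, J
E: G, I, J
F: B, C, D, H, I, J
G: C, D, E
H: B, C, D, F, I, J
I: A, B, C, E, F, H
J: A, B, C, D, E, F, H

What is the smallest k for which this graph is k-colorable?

5

C, D, F, H, J are pairwise adjacent (a clique of size 5), so at least 5 colors are needed.
5 colors suffice: color 1 → {A, C, E}; color 2 → {G, I, J}; color 3 → {F}; color 4 → {B, D}; color 5 → {H}. Every edge joins two different colors.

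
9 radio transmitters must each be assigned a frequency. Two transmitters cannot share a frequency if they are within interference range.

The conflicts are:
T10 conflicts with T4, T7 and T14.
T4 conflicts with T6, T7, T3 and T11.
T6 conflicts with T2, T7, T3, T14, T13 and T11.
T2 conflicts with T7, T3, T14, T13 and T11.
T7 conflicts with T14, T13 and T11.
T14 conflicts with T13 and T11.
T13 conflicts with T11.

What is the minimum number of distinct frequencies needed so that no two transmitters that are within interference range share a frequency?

T6, T2, T7, T14, T13, T11 are mutually in conflict, so at least 6 frequencies are needed.
6 frequencies suffice: frequency 1 → {T10, T6}; frequency 2 → {T7, T3}; frequency 3 → {T4, T2}; frequency 4 → {T11}; frequency 5 → {T14}; frequency 6 → {T13}. Every pair that conflicts lands in different frequencies.

6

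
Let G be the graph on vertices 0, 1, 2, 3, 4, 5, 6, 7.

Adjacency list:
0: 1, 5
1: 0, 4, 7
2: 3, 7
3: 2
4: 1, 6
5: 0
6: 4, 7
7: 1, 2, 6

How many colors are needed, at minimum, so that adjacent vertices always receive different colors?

2

2 and 3 are adjacent, so at least 2 colors are needed.
2 colors suffice: color red → {1, 2, 5, 6}; color blue → {0, 3, 4, 7}. Each edge has distinct colors on its endpoints.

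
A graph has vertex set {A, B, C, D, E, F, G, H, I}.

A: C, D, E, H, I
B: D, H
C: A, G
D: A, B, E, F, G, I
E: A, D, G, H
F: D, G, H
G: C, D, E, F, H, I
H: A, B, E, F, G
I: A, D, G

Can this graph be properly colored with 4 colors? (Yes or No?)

Yes

The chromatic number is 3. F, G, H are mutually adjacent, so at least 3 colors are needed.
3 colors suffice: color 1 → {A, B, G}; color 2 → {C, D, H}; color 3 → {E, F, I}.
Since 4 ≥ 3, a proper 4-coloring certainly exists.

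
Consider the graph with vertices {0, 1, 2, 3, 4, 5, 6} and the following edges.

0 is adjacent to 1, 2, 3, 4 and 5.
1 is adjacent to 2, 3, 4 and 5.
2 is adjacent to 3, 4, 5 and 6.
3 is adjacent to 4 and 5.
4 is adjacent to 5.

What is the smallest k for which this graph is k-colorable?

6

0, 1, 2, 3, 4, 5 form a clique, so at least 6 colors are needed.
6 colors suffice: color a → {2}; color b → {5, 6}; color c → {1}; color d → {0}; color e → {3}; color f → {4}. No two adjacent vertices share a color.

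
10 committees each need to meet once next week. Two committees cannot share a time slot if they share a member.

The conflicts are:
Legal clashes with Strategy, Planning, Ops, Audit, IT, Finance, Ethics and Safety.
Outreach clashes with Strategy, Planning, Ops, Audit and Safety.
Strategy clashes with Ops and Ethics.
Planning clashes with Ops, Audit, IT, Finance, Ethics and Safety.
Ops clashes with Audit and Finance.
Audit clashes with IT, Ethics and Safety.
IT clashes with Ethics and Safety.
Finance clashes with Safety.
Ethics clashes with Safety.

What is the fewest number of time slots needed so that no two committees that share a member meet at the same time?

6

Legal, Planning, Audit, IT, Ethics, Safety all conflict with each other, so at least 6 time slots are needed.
A valid assignment using 6 time slots: Legal=2, Outreach=2, Strategy=1, Planning=1, Ops=3, Audit=4, IT=6, Finance=4, Ethics=5, Safety=3. Each listed conflict is separated.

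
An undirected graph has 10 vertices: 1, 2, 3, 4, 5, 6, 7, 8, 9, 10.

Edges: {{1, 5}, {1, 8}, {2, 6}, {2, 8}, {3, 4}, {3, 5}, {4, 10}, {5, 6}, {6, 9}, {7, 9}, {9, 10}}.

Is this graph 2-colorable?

No

The cycle 1-8-2-6-5-1 has odd length 5, so it cannot be 2-colored; at least 3 colors are needed.
So 2 colors are not enough.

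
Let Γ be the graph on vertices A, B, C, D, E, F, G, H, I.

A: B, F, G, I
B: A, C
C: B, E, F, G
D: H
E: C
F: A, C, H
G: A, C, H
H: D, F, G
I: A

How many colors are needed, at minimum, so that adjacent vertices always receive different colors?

G and H are adjacent, so at least 2 colors are needed.
2 colors suffice: color red → {A, C, H}; color blue → {B, D, E, F, G, I}. Each edge has distinct colors on its endpoints.

2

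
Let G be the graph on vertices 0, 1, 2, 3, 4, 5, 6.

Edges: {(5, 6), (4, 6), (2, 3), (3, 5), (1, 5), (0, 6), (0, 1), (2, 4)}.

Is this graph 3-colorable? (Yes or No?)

The chromatic number is 3. The cycle 2-4-6-5-3-2 has odd length 5, so it cannot be 2-colored; at least 3 colors are needed.
3 colors suffice: color a → {1, 3, 6}; color b → {0, 4, 5}; color c → {2}.
That is already a proper 3-coloring.

Yes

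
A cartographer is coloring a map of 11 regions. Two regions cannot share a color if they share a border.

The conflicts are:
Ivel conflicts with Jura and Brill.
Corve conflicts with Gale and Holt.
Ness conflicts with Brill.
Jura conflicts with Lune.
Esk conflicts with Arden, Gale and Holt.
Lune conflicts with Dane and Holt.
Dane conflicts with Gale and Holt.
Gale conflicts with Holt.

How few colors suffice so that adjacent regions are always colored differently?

Lune, Dane, Holt are mutually in conflict, so at least 3 colors are needed.
A valid assignment using 3 colors: Ivel=2, Corve=3, Ness=2, Jura=1, Esk=3, Lune=2, Dane=3, Arden=1, Gale=2, Holt=1, Brill=1. Each listed conflict is separated.

3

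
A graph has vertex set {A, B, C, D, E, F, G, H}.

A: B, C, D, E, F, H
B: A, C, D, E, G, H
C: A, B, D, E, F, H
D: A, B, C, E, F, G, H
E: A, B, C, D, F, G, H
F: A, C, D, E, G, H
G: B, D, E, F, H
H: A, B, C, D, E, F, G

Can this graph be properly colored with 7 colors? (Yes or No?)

Yes

The chromatic number is 6. A, C, D, E, F, H form a clique, so at least 6 colors are needed.
6 colors suffice: A=5, B=4, C=6, D=1, E=2, F=4, G=5, H=3.
Since 7 ≥ 6, a proper 7-coloring certainly exists.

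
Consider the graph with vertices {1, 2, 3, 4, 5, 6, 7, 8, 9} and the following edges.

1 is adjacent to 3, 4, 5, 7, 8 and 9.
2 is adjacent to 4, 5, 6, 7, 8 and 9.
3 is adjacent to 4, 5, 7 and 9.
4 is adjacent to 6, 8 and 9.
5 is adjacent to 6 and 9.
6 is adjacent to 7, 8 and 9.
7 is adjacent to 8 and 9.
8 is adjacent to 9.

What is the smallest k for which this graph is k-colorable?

2, 4, 6, 8, 9 are mutually adjacent (a clique of size 5), so at least 5 colors are needed.
One proper 5-coloring: 1=yellow, 2=yellow, 3=green, 4=blue, 5=blue, 6=purple, 7=blue, 8=green, 9=red. Every edge joins two different colors.

5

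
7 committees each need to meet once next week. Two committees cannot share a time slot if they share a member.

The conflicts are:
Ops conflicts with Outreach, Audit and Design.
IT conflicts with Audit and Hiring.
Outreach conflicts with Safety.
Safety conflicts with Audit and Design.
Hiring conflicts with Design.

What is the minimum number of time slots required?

3

The cycle Hiring-Design-Safety-Audit-IT-Hiring has odd length 5, so it cannot be 2-colored; at least 3 time slots are needed.
3 time slots suffice: Ops=1, IT=3, Outreach=2, Safety=1, Audit=2, Hiring=1, Design=2. No two conflicting committees share a time slot.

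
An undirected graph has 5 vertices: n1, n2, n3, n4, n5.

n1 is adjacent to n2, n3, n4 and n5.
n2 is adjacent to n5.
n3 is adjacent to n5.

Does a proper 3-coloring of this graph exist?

Yes

The chromatic number is 3. n1, n3, n5 form a triangle, so at least 3 colors are needed.
3 colors suffice: color 1 → {n1}; color 2 → {n4, n5}; color 3 → {n2, n3}.
That is already a proper 3-coloring.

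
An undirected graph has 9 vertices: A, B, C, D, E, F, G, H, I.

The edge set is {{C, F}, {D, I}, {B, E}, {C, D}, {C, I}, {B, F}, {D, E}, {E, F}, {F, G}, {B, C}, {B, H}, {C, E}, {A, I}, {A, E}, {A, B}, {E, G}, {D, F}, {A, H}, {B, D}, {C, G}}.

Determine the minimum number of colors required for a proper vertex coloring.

B, C, D, E, F form a clique, so at least 5 colors are needed.
5 colors suffice: A=1, B=3, C=1, D=5, E=2, F=4, G=3, H=2, I=2. Each edge has distinct colors on its endpoints.

5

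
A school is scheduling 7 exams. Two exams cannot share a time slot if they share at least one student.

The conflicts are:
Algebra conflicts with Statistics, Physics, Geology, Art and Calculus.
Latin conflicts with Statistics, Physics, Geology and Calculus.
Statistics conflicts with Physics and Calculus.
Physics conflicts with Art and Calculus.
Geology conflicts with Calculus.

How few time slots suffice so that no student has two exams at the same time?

Latin, Statistics, Physics, Calculus all conflict with each other, so at least 4 time slots are needed.
4 time slots suffice: time slot 1 → {Algebra, Latin}; time slot 2 → {Physics, Geology}; time slot 3 → {Art, Calculus}; time slot 4 → {Statistics}. Every pair that conflicts lands in different time slots.

4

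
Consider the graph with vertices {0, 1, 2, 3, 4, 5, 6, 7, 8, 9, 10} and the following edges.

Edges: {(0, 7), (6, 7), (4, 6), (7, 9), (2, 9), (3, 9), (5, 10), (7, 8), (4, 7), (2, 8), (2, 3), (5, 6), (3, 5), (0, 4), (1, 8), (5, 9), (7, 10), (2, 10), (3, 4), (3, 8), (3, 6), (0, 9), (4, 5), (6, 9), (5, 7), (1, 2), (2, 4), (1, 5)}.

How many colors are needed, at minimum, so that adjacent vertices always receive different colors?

5, 6, 7, 9 form a clique, so at least 4 colors are needed.
4 colors suffice: color a → {1, 3, 7}; color b → {0, 2, 5}; color c → {4, 8, 9, 10}; color d → {6}. Each edge has distinct colors on its endpoints.

4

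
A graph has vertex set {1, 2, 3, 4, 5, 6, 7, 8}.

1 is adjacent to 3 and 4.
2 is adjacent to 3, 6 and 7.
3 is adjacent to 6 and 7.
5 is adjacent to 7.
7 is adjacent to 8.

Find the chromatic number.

3

2, 3, 7 are mutually adjacent, so at least 3 colors are needed.
One proper 3-coloring: 1=b, 2=c, 3=a, 4=a, 5=a, 6=b, 7=b, 8=a. Each edge has distinct colors on its endpoints.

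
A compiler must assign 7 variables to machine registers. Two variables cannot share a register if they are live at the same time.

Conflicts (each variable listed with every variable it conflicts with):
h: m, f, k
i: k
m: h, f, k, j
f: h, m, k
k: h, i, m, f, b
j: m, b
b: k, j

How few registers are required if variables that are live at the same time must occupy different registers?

4

h, m, f, k all conflict with each other, so at least 4 registers are needed.
Using 4 registers: h=4, i=2, m=2, f=3, k=1, j=1, b=2. No two conflicting variables share a register.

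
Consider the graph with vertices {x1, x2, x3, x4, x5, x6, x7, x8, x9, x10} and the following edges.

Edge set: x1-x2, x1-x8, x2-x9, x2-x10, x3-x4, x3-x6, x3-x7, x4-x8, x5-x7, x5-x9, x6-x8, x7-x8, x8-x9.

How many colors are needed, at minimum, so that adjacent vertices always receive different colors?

2

x6 and x8 are adjacent, so at least 2 colors are needed.
2 colors suffice: x1=2, x2=1, x3=1, x4=2, x5=1, x6=2, x7=2, x8=1, x9=2, x10=2. Each edge has distinct colors on its endpoints.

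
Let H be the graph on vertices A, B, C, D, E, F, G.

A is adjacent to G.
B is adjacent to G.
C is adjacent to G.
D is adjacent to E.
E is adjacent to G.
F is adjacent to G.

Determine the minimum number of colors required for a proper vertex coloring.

C and G are adjacent, so at least 2 colors are needed.
2 colors suffice: color 1 → {D, G}; color 2 → {A, B, C, E, F}. Every edge joins two different colors.

2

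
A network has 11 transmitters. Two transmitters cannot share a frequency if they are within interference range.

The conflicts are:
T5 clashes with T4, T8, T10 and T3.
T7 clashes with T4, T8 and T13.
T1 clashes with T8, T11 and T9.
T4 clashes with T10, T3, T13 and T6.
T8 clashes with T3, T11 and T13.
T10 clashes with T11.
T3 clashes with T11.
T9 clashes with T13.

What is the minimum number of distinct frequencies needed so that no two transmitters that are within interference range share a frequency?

3

T5, T4, T10 all conflict with each other, so at least 3 frequencies are needed.
3 frequencies suffice: frequency 1 → {T4, T8, T9}; frequency 2 → {T1, T10, T3, T13, T6}; frequency 3 → {T5, T7, T11}. No two conflicting transmitters share a frequency.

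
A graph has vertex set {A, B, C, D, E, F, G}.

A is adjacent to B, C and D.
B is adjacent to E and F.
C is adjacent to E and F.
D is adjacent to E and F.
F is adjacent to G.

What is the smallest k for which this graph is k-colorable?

D and F are adjacent, so at least 2 colors are needed.
2 colors suffice: color 1 → {A, E, F}; color 2 → {B, C, D, G}. No two adjacent vertices share a color.

2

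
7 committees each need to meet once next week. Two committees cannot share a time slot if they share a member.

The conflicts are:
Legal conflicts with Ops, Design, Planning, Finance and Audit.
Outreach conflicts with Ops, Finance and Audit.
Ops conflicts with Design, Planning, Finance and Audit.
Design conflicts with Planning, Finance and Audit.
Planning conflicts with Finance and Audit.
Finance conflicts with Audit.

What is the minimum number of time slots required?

6

Legal, Ops, Design, Planning, Finance, Audit all conflict with each other, so at least 6 time slots are needed.
A valid assignment using 6 time slots: Legal=4, Outreach=4, Ops=1, Design=5, Planning=6, Finance=2, Audit=3. Every pair that conflicts lands in different time slots.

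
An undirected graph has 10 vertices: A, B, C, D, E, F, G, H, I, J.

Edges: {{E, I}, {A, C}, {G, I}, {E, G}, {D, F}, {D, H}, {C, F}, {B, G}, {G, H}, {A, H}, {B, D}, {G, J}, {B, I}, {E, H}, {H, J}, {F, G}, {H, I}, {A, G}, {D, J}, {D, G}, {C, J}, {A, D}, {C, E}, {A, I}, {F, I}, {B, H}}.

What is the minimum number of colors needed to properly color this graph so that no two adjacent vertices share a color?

E, G, H, I are mutually adjacent (a clique of size 4), so at least 4 colors are needed.
One proper 4-coloring: A=4, B=4, C=1, D=3, E=4, F=2, G=1, H=2, I=3, J=4. Every edge joins two different colors.

4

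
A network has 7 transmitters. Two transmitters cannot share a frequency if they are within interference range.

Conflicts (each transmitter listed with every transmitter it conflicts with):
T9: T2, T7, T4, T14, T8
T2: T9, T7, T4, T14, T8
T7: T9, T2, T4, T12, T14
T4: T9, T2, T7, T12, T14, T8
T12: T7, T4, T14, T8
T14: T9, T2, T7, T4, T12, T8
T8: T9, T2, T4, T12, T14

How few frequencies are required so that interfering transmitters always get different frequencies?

T9, T2, T7, T4, T14 pairwise conflict, so at least 5 frequencies are needed.
5 frequencies suffice: T9=4, T2=5, T7=3, T4=1, T12=4, T14=2, T8=3. No two conflicting transmitters share a frequency.

5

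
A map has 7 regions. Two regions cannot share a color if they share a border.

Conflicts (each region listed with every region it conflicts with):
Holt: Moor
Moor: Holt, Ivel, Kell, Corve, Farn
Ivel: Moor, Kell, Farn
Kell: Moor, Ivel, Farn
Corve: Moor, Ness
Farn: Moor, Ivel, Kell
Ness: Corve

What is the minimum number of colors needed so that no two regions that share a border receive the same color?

Moor, Ivel, Kell, Farn pairwise conflict, so at least 4 colors are needed.
4 colors suffice: color 1 → {Moor, Ness}; color 2 → {Holt, Kell, Corve}; color 3 → {Farn}; color 4 → {Ivel}. No two conflicting regions share a color.

4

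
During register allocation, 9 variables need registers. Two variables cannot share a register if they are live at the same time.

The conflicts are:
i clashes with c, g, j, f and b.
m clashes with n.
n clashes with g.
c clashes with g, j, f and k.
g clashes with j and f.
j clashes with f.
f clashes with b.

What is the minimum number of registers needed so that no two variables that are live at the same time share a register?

i, c, g, j, f are mutually in conflict, so at least 5 registers are needed.
A valid assignment using 5 registers: i=4, m=2, n=1, c=3, g=2, j=5, f=1, k=1, b=2. Every pair that conflicts lands in different registers.

5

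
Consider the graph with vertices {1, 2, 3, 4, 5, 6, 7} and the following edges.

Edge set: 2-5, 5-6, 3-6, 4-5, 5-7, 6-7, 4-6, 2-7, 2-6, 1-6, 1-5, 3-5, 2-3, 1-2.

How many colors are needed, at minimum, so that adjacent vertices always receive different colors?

4

2, 5, 6, 7 are mutually adjacent (a clique of size 4), so at least 4 colors are needed.
4 colors suffice: color a → {6}; color b → {5}; color c → {2, 4}; color d → {1, 3, 7}. Each edge has distinct colors on its endpoints.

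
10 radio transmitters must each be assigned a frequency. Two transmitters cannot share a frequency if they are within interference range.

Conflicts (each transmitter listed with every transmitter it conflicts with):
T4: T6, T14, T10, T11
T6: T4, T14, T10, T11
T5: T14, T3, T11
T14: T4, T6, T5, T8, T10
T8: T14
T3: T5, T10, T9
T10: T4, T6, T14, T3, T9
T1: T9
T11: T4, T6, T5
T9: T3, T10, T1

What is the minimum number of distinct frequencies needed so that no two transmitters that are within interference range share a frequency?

T4, T6, T14, T10 are mutually in conflict, so at least 4 frequencies are needed.
Using 4 frequencies: T4=4, T6=3, T5=2, T14=1, T8=2, T3=3, T10=2, T1=2, T11=1, T9=1. Each listed conflict is separated.

4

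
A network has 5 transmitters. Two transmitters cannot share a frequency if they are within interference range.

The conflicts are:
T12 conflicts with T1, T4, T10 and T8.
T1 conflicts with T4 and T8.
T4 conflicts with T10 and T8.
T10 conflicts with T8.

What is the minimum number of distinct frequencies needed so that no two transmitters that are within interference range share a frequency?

4

T12, T1, T4, T8 are mutually in conflict, so at least 4 frequencies are needed.
4 frequencies suffice: frequency 1 → {T4}; frequency 2 → {T12}; frequency 3 → {T8}; frequency 4 → {T1, T10}. Each listed conflict is separated.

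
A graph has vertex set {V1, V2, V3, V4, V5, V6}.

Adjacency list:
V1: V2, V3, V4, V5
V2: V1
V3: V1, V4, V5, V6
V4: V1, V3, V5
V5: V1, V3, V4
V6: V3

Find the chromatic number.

4

V1, V3, V4, V5 are pairwise adjacent (a clique of size 4), so at least 4 colors are needed.
4 colors suffice: color 1 → {V2, V3}; color 2 → {V1, V6}; color 3 → {V4}; color 4 → {V5}. No two adjacent vertices share a color.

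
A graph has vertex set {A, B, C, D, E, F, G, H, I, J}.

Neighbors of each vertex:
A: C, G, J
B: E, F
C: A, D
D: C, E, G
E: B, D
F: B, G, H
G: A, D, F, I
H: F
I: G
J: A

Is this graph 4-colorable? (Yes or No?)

The chromatic number is 3. The cycle D-E-B-F-G-D has odd length 5, so it cannot be 2-colored; at least 3 colors are needed.
3 colors suffice: color 1 → {B, C, G, H, J}; color 2 → {A, D, F, I}; color 3 → {E}.
Since 4 ≥ 3, a proper 4-coloring certainly exists.

Yes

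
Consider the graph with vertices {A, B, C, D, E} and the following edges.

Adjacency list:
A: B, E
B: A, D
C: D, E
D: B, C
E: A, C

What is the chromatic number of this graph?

3

The cycle A-B-D-C-E-A has odd length 5, so it cannot be 2-colored; at least 3 colors are needed.
One proper 3-coloring: A=3, B=2, C=2, D=1, E=1. Each edge has distinct colors on its endpoints.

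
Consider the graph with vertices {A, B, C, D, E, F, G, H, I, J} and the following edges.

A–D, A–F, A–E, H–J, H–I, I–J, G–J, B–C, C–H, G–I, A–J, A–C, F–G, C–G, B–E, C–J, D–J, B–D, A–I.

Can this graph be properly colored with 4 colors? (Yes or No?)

The chromatic number is 3. A, D, J are mutually adjacent, so at least 3 colors are needed.
A valid assignment using 3 colors: A=1, B=1, C=3, D=3, E=2, F=2, G=1, H=1, I=3, J=2.
Since 4 ≥ 3, a proper 4-coloring certainly exists.

Yes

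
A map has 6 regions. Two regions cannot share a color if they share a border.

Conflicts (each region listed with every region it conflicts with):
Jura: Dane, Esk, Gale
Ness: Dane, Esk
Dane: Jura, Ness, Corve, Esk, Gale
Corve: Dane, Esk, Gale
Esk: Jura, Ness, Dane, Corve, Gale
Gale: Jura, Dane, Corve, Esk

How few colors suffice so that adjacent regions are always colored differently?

4

Dane, Corve, Esk, Gale pairwise conflict, so at least 4 colors are needed.
4 colors suffice: Jura=4, Ness=3, Dane=1, Corve=4, Esk=2, Gale=3. Every pair that conflicts lands in different colors.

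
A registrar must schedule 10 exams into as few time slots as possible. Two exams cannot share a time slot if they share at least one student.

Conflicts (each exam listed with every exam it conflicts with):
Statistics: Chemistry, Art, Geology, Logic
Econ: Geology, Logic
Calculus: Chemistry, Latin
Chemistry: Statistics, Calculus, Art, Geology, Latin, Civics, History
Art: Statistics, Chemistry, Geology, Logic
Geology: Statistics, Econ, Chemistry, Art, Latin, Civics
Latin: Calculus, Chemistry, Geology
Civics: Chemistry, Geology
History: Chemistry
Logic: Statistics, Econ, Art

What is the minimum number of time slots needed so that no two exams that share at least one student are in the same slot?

Statistics, Chemistry, Art, Geology all conflict with each other, so at least 4 time slots are needed.
A valid assignment using 4 time slots: Statistics=3, Econ=3, Calculus=2, Chemistry=1, Art=4, Geology=2, Latin=3, Civics=3, History=2, Logic=1. No two conflicting exams share a time slot.

4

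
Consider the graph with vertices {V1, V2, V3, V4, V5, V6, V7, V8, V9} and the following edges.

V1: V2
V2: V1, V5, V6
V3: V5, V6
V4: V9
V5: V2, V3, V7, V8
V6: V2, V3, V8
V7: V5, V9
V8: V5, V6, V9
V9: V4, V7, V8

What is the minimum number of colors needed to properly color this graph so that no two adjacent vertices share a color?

V5 and V7 are adjacent, so at least 2 colors are needed.
One proper 2-coloring: V1=red, V2=blue, V3=blue, V4=blue, V5=red, V6=red, V7=blue, V8=blue, V9=red. No two adjacent vertices share a color.

2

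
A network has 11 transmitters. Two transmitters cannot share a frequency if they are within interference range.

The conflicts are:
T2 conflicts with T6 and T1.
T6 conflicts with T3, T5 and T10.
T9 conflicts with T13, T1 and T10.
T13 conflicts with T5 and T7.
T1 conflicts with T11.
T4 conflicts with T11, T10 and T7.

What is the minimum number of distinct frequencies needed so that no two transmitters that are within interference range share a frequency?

The cycle T9-T1-T2-T6-T10-T9 has odd length 5, so it cannot be 2-colored; at least 3 frequencies are needed.
3 frequencies suffice: frequency 1 → {T6, T13, T1, T4}; frequency 2 → {T2, T3, T5, T11, T10, T7}; frequency 3 → {T9}. No two conflicting transmitters share a frequency.

3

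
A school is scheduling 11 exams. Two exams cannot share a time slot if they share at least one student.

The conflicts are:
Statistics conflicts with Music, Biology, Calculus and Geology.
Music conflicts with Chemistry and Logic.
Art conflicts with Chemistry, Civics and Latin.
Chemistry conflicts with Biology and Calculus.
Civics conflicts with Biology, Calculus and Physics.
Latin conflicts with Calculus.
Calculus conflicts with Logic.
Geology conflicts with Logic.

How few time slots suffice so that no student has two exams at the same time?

Statistics and Geology conflict, so at least 2 time slots are needed.
2 time slots suffice: time slot 1 → {Music, Art, Biology, Calculus, Physics, Geology}; time slot 2 → {Statistics, Chemistry, Civics, Latin, Logic}. Each listed conflict is separated.

2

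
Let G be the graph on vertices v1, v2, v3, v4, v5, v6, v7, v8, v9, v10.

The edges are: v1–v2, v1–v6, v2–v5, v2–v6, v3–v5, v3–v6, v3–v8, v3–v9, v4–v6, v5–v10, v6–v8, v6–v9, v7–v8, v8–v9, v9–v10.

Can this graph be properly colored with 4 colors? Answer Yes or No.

The chromatic number is 4. v3, v6, v8, v9 form a clique, so at least 4 colors are needed.
4 colors suffice: color R → {v5, v6, v7}; color B → {v2, v4, v8, v10}; color G → {v1, v3}; color Y → {v9}.
That is already a proper 4-coloring.

Yes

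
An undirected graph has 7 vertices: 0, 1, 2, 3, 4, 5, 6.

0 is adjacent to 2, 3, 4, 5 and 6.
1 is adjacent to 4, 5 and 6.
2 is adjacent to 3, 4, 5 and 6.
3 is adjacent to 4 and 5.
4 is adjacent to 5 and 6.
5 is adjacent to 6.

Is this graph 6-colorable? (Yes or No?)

Yes

The chromatic number is 5. 0, 2, 4, 5, 6 form a clique, so at least 5 colors are needed.
5 colors suffice: 0=yellow, 1=yellow, 2=purple, 3=green, 4=red, 5=blue, 6=green.
Since 6 ≥ 5, a proper 6-coloring certainly exists.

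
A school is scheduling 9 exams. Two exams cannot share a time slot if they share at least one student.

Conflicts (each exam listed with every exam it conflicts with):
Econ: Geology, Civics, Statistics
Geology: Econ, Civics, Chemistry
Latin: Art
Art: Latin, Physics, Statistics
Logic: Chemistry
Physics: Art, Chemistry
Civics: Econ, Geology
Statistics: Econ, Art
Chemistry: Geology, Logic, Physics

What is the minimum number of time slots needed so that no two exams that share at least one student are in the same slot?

Econ, Geology, Civics pairwise conflict, so at least 3 time slots are needed.
A valid assignment using 3 time slots: Econ=1, Geology=2, Latin=2, Art=1, Logic=2, Physics=2, Civics=3, Statistics=2, Chemistry=1. Every pair that conflicts lands in different time slots.

3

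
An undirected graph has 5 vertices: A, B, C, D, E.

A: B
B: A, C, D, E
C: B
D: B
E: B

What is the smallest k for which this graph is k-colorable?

A and B are adjacent, so at least 2 colors are needed.
2 colors suffice: color 1 → {B}; color 2 → {A, C, D, E}. Every edge joins two different colors.

2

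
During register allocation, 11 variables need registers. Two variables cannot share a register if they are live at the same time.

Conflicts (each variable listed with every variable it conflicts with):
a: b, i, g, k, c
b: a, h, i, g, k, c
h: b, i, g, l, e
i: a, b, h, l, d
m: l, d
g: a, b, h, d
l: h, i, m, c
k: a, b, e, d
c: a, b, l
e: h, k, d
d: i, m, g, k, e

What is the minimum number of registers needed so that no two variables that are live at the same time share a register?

3

a, b, k pairwise conflict, so at least 3 registers are needed.
3 registers suffice: register 1 → {b, l, e}; register 2 → {a, h, d}; register 3 → {i, m, g, k, c}. No two conflicting variables share a register.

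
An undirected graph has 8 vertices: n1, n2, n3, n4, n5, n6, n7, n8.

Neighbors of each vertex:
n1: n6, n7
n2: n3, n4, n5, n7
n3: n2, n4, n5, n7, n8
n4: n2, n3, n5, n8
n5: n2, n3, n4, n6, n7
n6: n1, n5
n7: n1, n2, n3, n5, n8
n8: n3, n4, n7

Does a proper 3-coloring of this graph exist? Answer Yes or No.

n2, n3, n5, n7 are mutually adjacent (a clique of size 4), so at least 4 colors are needed.
So 3 colors are not enough.

No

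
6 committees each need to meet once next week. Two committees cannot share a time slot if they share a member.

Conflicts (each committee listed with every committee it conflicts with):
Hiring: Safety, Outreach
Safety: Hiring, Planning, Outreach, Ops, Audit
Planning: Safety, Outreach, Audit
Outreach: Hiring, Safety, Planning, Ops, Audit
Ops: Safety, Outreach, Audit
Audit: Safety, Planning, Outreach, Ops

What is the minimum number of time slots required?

4

Safety, Outreach, Ops, Audit pairwise conflict, so at least 4 time slots are needed.
Using 4 time slots: Hiring=3, Safety=2, Planning=4, Outreach=1, Ops=4, Audit=3. Each listed conflict is separated.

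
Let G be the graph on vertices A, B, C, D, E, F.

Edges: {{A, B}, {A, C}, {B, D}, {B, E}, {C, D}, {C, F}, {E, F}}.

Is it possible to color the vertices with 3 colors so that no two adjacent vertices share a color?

Yes

The chromatic number is 3. The cycle C-F-E-B-A-C has odd length 5, so it cannot be 2-colored; at least 3 colors are needed.
3 colors suffice: color red → {B, C}; color blue → {A, D, E}; color green → {F}.
That is already a proper 3-coloring.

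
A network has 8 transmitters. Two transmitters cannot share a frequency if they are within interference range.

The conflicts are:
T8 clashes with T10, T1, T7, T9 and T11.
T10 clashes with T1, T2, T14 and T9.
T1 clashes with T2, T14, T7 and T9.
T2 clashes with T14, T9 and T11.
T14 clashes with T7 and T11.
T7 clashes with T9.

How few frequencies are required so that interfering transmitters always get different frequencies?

4

T10, T1, T2, T9 all conflict with each other, so at least 4 frequencies are needed.
4 frequencies suffice: T8=2, T10=4, T1=1, T2=2, T14=3, T7=4, T9=3, T11=1. Every pair that conflicts lands in different frequencies.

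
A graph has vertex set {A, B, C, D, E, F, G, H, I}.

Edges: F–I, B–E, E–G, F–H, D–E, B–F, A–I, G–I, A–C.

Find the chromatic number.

3

The cycle B-F-I-G-E-B has odd length 5, so it cannot be 2-colored; at least 3 colors are needed.
One proper 3-coloring: A=blue, B=green, C=red, D=blue, E=red, F=blue, G=blue, H=red, I=red. Each edge has distinct colors on its endpoints.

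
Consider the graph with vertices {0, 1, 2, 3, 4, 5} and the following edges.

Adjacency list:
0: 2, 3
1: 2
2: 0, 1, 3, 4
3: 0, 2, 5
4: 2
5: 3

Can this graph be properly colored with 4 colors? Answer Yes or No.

Yes

The chromatic number is 3. 0, 2, 3 form a triangle, so at least 3 colors are needed.
3 colors suffice: color a → {2, 5}; color b → {1, 3, 4}; color c → {0}.
Since 4 ≥ 3, a proper 4-coloring certainly exists.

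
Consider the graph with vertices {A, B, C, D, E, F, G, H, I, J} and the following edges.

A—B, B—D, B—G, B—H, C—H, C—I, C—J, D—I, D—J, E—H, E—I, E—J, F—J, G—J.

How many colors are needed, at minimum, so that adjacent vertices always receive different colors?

3

The cycle I-C-H-B-D-I has odd length 5, so it cannot be 2-colored; at least 3 colors are needed.
A valid assignment using 3 colors: A=blue, B=red, C=green, D=blue, E=green, F=blue, G=blue, H=blue, I=red, J=red. No two adjacent vertices share a color.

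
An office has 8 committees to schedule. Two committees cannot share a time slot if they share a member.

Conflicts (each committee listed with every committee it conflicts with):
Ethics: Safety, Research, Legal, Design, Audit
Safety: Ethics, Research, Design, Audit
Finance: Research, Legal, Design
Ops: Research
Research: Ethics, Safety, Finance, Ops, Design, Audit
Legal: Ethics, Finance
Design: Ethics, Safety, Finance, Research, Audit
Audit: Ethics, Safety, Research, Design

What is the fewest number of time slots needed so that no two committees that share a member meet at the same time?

5

Ethics, Safety, Research, Design, Audit all conflict with each other, so at least 5 time slots are needed.
A valid assignment using 5 time slots: Ethics=3, Safety=5, Finance=3, Ops=2, Research=1, Legal=1, Design=2, Audit=4. No two conflicting committees share a time slot.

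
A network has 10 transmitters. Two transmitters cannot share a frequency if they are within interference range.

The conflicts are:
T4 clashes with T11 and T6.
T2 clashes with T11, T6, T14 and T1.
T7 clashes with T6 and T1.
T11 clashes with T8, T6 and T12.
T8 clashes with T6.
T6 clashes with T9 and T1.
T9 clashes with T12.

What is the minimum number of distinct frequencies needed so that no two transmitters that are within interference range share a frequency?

T7, T6, T1 pairwise conflict, so at least 3 frequencies are needed.
3 frequencies suffice: frequency 1 → {T6, T14, T12}; frequency 2 → {T11, T9, T1}; frequency 3 → {T4, T2, T7, T8}. Each listed conflict is separated.

3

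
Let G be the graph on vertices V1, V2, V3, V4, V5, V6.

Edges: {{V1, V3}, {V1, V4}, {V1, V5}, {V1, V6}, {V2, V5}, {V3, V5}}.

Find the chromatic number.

3

V1, V3, V5 are pairwise adjacent, so at least 3 colors are needed.
3 colors suffice: color red → {V1, V2}; color blue → {V4, V5, V6}; color green → {V3}. Every edge joins two different colors.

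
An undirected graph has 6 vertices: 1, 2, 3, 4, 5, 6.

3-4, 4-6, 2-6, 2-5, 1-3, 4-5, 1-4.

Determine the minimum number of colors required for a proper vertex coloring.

1, 3, 4 are mutually adjacent, so at least 3 colors are needed.
A valid assignment using 3 colors: 1=c, 2=a, 3=b, 4=a, 5=b, 6=b. Each edge has distinct colors on its endpoints.

3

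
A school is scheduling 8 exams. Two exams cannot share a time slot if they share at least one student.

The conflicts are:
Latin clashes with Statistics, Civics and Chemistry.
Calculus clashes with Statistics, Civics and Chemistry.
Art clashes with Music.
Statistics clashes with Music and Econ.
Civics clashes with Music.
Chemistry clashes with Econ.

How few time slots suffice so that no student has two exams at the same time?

2

Latin and Civics conflict, so at least 2 time slots are needed.
A valid assignment using 2 time slots: Latin=2, Calculus=2, Art=1, Statistics=1, Civics=1, Chemistry=1, Music=2, Econ=2. No two conflicting exams share a time slot.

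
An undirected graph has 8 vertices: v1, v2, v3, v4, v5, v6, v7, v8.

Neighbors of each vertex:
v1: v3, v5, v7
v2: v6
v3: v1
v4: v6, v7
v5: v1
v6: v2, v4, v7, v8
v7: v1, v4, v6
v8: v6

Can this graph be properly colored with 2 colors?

No

v4, v6, v7 are mutually adjacent, so at least 3 colors are needed.
So 2 colors are not enough.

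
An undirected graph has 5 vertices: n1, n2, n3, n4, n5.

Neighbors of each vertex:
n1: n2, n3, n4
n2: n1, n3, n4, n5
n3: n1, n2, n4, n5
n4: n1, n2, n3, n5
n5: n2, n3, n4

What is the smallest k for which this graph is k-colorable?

4

n1, n2, n3, n4 are mutually adjacent (a clique of size 4), so at least 4 colors are needed.
One proper 4-coloring: n1=4, n2=2, n3=3, n4=1, n5=4. Every edge joins two different colors.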